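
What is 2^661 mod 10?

2

The units digit of 2^n cycles with period 4: 2, 4, 8, 6, …
661 mod 4 = 1, so the last digit matches 2^1 = 2.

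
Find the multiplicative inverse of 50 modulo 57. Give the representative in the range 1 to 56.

8

57 = 1·50 + 7
50 = 7·7 + 1
7 = 7·1 + 0
Back-substituting gives 50·8 ≡ 1 (mod 57).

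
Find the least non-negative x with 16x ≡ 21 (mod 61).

28

16⁻¹ ≡ 42 (mod 61) because 16·42 = 672 = 11·61 + 1.
Multiplying both sides by 42: x ≡ 42·21 = 882 ≡ 28 (mod 61).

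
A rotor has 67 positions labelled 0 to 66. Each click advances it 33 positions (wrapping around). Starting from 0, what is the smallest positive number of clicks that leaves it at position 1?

65

33·65 = 2145 = 32·67 + 1, so 33⁻¹ ≡ 65 (mod 67).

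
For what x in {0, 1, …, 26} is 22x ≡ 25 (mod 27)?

The inverse of 22 mod 27 is 16 (since 22·16 = 352 ≡ 1).
So x ≡ 16·25 = 400 ≡ 22 (mod 27).

22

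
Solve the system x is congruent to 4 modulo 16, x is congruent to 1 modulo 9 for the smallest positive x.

100

Since 9·9 ≡ 1 (mod 16), take x = 1 + 9·((4−1)·9 mod 16) = 1 + 9·11 = 100.
Check: 100 mod 16 = 4, 100 mod 9 = 1.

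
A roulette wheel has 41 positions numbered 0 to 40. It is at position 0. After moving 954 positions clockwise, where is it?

11

954 − 23·41 = 11, so 954 ≡ 11 (mod 41).
(0 + 11) mod 41 = 11.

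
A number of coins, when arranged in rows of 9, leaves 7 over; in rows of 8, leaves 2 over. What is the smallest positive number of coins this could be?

x ≡ 2 (mod 8) gives x ∈ {2, 10, 18, 26, 34}.
The first of these with x mod 9 = 7 is 34.

34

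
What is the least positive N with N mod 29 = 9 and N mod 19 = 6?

386

x ≡ 6 (mod 19) gives x ∈ {6, 25, 44, 63, 82, 101, 120, 139, …}.
The first of these with x mod 29 = 9 is 386.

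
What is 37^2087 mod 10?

Last digits of 7^n: 7, 9, 3, 1 (period 4).
2087 leaves remainder 3 on division by 4, so 37^2087 ends in 3.

3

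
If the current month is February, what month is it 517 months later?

517 − 43·12 = 1, so 517 ≡ 1 (mod 12).
February + 1 month → March.

March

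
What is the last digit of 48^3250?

4

The units digit of 48^n cycles with period 4: 8, 4, 2, 6, …
3250 mod 4 = 2, so the last digit matches 8^2 = 4.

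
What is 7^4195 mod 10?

The units digit of 7^n cycles with period 4: 7, 9, 3, 1, …
4195 mod 4 = 3, so the last digit matches 7^3 = 3.

3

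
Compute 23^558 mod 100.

69

Square-and-reduce mod 100: 23^1≡23, 23^2≡29, 23^4≡41, 23^8≡81, 23^16≡61, 23^32≡21, 23^64≡41, 23^128≡81, 23^256≡61, 23^512≡21.
558 = 2 + 4 + 8 + 32 + 512, so 23^558 ≡ 29·41·81·21·21 ≡ 69 (mod 100).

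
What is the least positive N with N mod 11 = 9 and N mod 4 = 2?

42

x ≡ 2 (mod 4) gives x ∈ {2, 6, 10, 14, 18, 22, 26, 30, …}.
The first of these with x mod 11 = 9 is 42.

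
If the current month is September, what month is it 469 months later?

Dividing 469 by 12 gives quotient 39 and remainder 1.
September + 1 month → October.

October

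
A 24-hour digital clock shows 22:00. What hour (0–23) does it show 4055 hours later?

21

4055 − 168·24 = 23, so 4055 ≡ 23 (mod 24).
(22 + 23) mod 24 = 21.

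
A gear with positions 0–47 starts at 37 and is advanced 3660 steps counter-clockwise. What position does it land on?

25

3660 mod 48 = 12 (since 76·48 = 3648).
(37 − 12) mod 48 = 25.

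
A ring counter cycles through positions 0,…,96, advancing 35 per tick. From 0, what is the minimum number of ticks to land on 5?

14

35⁻¹ ≡ 61 (mod 97) because 35·61 = 2135 = 22·97 + 1.
Multiplying both sides by 61: x ≡ 61·5 = 305 ≡ 14 (mod 97).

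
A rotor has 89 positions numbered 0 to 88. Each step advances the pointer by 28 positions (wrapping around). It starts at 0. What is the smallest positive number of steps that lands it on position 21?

23

28⁻¹ ≡ 35 (mod 89) because 28·35 = 980 = 11·89 + 1.
Multiplying both sides by 35: x ≡ 35·21 = 735 ≡ 23 (mod 89).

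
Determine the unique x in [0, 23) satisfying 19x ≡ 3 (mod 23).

5

19⁻¹ ≡ 17 (mod 23) because 19·17 = 323 = 14·23 + 1.
So x ≡ 17·3 = 51 ≡ 5 (mod 23).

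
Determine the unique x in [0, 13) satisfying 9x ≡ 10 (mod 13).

4

9⁻¹ ≡ 3 (mod 13) because 9·3 = 27 = 2·13 + 1.
Multiplying both sides by 3: x ≡ 3·10 = 30 ≡ 4 (mod 13).
Check: 9·4 = 36 = 2·13 + 10.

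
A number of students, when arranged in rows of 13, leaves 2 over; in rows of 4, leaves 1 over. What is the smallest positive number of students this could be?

x ≡ 1 (mod 4) gives x ∈ {1, 5, 9, 13, 17, 21, 25, 29, …}.
The first of these with x mod 13 = 2 is 41.

41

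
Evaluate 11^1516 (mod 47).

7

Square-and-reduce mod 47: 11^1≡11, 11^2≡27, 11^4≡24, 11^8≡12, 11^16≡3, 11^32≡9, 11^64≡34, 11^128≡28, 11^256≡32, 11^512≡37, 11^1024≡6.
Since 1516 = 4 + 8 + 32 + 64 + 128 + 256 + 1024 in binary, 11^1516 ≡ 24·12·9·34·28·32·6 ≡ 7 (mod 47).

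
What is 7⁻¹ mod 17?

5

17 = 2·7 + 3
7 = 2·3 + 1
3 = 3·1 + 0
Back-substituting gives 7·5 ≡ 1 (mod 17).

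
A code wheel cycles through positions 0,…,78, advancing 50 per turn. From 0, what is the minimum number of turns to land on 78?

30

50⁻¹ ≡ 49 (mod 79) because 50·49 = 2450 = 31·79 + 1.
Multiplying both sides by 49: x ≡ 49·78 = 3822 ≡ 30 (mod 79).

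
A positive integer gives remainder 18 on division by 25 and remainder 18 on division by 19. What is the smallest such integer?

Since 19·4 ≡ 1 (mod 25), take x = 18 + 19·((18−18)·4 mod 25) = 18 + 19·0 = 18.
Check: 18 mod 25 = 18, 18 mod 19 = 18.

18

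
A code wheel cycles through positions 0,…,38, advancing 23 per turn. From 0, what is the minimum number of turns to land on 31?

20

23⁻¹ ≡ 17 (mod 39) because 23·17 = 391 = 10·39 + 1.
So x ≡ 17·31 = 527 ≡ 20 (mod 39).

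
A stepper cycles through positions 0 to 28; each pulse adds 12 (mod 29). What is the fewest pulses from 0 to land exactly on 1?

17

12·17 = 204 = 7·29 + 1, so 12⁻¹ ≡ 17 (mod 29).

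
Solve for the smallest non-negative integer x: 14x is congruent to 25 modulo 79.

The inverse of 14 mod 79 is 17 (since 14·17 = 238 ≡ 1).
So x ≡ 17·25 = 425 ≡ 30 (mod 79).
Check: 14·30 = 420 = 5·79 + 25.

30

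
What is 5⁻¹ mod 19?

19 = 3·5 + 4
5 = 1·4 + 1
4 = 4·1 + 0
Back-substituting gives 5·4 ≡ 1 (mod 19).

4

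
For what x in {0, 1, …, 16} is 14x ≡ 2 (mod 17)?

The inverse of 14 mod 17 is 11 (since 14·11 = 154 ≡ 1).
Multiplying both sides by 11: x ≡ 11·2 = 22 ≡ 5 (mod 17).
Check: 14·5 = 70 = 4·17 + 2.

5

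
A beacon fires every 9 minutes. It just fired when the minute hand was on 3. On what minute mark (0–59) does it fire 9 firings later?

9·9 = 81.
Dividing 81 by 60 gives quotient 1 and remainder 21.
(3 + 21) mod 60 = 24.

24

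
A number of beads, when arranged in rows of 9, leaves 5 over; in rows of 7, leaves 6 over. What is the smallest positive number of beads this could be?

Since 7·4 ≡ 1 (mod 9), take x = 6 + 7·((5−6)·4 mod 9) = 6 + 7·5 = 41.
Check: 41 mod 9 = 5, 41 mod 7 = 6.

41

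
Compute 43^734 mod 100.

Successive squares of 43 mod 100: 43^1≡43, 43^2≡49, 43^4≡1, 43^8≡1, 43^16≡1, 43^32≡1, 43^64≡1, 43^128≡1, 43^256≡1, 43^512≡1.
734 = 2 + 4 + 8 + 16 + 64 + 128 + 512, so 43^734 ≡ 49·1·1·1·1·1·1 ≡ 49 (mod 100).

49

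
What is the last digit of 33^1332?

1

Powers of 3 mod 10 repeat with period 4: 3, 9, 7, 1.
1332 leaves remainder 0 on division by 4, so 33^1332 ends in 1.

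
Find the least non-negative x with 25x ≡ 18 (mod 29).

10

The inverse of 25 mod 29 is 7 (since 25·7 = 175 ≡ 1).
So x ≡ 7·18 = 126 ≡ 10 (mod 29).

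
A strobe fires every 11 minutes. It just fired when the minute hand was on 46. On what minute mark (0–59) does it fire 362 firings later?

8

362·11 = 3982.
Dividing 3982 by 60 gives quotient 66 and remainder 22.
(46 + 22) mod 60 = 8.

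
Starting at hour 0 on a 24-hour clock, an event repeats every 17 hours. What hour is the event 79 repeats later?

23

79·17 = 1343.
1343 = 55·24 + 23, so 1343 mod 24 = 23.
(0 + 23) mod 24 = 23.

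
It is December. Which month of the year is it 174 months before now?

June

174 mod 12 = 6 (since 14·12 = 168).
December − 6 months → June.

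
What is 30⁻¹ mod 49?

30·18 = 540 = 11·49 + 1, so 30⁻¹ ≡ 18 (mod 49).

18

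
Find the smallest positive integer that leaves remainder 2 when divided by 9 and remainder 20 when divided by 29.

Since 29·5 ≡ 1 (mod 9), take x = 20 + 29·((2−20)·5 mod 9) = 20 + 29·0 = 20.
Check: 20 mod 9 = 2, 20 mod 29 = 20.

20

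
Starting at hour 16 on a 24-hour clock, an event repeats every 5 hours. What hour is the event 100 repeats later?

100·5 = 500.
500 − 20·24 = 20, so 500 ≡ 20 (mod 24).
(16 + 20) mod 24 = 12.

12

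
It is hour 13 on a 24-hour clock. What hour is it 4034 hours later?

15

Dividing 4034 by 24 gives quotient 168 and remainder 2.
(13 + 2) mod 24 = 15.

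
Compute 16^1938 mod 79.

Successive squares of 16 mod 79: 16^1≡16, 16^2≡19, 16^4≡45, 16^8≡50, 16^16≡51, 16^32≡73, 16^64≡36, 16^128≡32, 16^256≡76, 16^512≡9, 16^1024≡2.
Since 1938 = 2 + 16 + 128 + 256 + 512 + 1024 in binary, 16^1938 ≡ 19·51·32·76·9·2 ≡ 52 (mod 79).

52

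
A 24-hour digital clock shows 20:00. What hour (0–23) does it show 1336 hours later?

12

1336 − 55·24 = 16, so 1336 ≡ 16 (mod 24).
(20 + 16) mod 24 = 12.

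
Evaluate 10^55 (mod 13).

Square-and-reduce mod 13: 10^1≡10, 10^2≡9, 10^4≡3, 10^8≡9, 10^16≡3, 10^32≡9.
55 = 1 + 2 + 4 + 16 + 32, so 10^55 ≡ 10·9·3·3·9 ≡ 10 (mod 13).

10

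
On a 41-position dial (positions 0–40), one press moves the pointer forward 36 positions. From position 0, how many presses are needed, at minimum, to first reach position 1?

8

36·8 = 288 = 7·41 + 1, so 36⁻¹ ≡ 8 (mod 41).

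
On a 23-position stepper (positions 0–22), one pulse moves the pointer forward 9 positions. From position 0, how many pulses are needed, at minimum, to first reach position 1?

18

23 = 2·9 + 5
9 = 1·5 + 4
5 = 1·4 + 1
4 = 4·1 + 0
Back-substituting gives 9·18 ≡ 1 (mod 23).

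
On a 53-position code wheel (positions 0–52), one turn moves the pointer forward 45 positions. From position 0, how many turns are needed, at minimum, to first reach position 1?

33

45·33 = 1485 = 28·53 + 1, so 45⁻¹ ≡ 33 (mod 53).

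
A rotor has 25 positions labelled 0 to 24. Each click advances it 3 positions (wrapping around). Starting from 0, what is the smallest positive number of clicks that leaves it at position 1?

25 = 8·3 + 1
3 = 3·1 + 0
Back-substituting gives 3·17 ≡ 1 (mod 25).

17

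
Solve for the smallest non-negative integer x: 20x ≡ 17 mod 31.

21

The inverse of 20 mod 31 is 14 (since 20·14 = 280 ≡ 1).
Multiplying both sides by 14: x ≡ 14·17 = 238 ≡ 21 (mod 31).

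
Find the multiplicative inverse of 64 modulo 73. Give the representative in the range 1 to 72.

73 = 1·64 + 9
64 = 7·9 + 1
9 = 9·1 + 0
Back-substituting gives 64·8 ≡ 1 (mod 73).

8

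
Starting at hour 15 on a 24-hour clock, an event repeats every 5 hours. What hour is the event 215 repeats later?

215·5 = 1075.
Dividing 1075 by 24 gives quotient 44 and remainder 19.
(15 + 19) mod 24 = 10.

10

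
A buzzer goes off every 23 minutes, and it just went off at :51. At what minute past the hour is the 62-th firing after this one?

62·23 = 1426.
1426 − 23·60 = 46, so 1426 ≡ 46 (mod 60).
(51 + 46) mod 60 = 37.

37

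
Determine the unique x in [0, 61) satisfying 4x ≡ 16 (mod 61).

The inverse of 4 mod 61 is 46 (since 4·46 = 184 ≡ 1).
Multiplying both sides by 46: x ≡ 46·16 = 736 ≡ 4 (mod 61).
Check: 4·4 = 16 = 0·61 + 16.

4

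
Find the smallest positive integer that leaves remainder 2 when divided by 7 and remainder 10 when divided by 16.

58

x ≡ 2 (mod 7) gives x ∈ {2, 9, 16, 23, 30, 37, 44, 51, …}.
The first of these with x mod 16 = 10 is 58.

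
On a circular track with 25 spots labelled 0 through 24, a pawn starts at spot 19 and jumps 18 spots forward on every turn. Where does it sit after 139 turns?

21

139·18 = 2502.
2502 mod 25 = 2 (since 100·25 = 2500).
(19 + 2) mod 25 = 21.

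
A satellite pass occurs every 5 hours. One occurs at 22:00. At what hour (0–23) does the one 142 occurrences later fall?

142·5 = 710.
710 mod 24 = 14 (since 29·24 = 696).
(22 + 14) mod 24 = 12.

12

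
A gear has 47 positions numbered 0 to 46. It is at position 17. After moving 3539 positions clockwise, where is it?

31

3539 − 75·47 = 14, so 3539 ≡ 14 (mod 47).
(17 + 14) mod 47 = 31.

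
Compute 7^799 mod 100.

43

Square-and-reduce mod 100: 7^1≡7, 7^2≡49, 7^4≡1, 7^8≡1, 7^16≡1, 7^32≡1, 7^64≡1, 7^128≡1, 7^256≡1, 7^512≡1.
799 = 1 + 2 + 4 + 8 + 16 + 256 + 512, so 7^799 ≡ 7·49·1·1·1·1·1 ≡ 43 (mod 100).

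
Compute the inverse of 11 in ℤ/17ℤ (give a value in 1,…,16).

17 = 1·11 + 6
11 = 1·6 + 5
6 = 1·5 + 1
5 = 5·1 + 0
Back-substituting gives 11·14 ≡ 1 (mod 17).

14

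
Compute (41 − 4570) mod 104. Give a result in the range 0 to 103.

47

Dividing 4570 by 104 gives quotient 43 and remainder 98.
(41 − 98) mod 104 = 47.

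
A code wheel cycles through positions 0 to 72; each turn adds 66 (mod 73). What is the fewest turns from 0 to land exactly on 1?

52

73 = 1·66 + 7
66 = 9·7 + 3
7 = 2·3 + 1
3 = 3·1 + 0
Back-substituting gives 66·52 ≡ 1 (mod 73).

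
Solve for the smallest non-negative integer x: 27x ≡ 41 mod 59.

19

The inverse of 27 mod 59 is 35 (since 27·35 = 945 ≡ 1).
Multiplying both sides by 35: x ≡ 35·41 = 1435 ≡ 19 (mod 59).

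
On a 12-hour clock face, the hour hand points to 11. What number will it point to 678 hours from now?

5

678 − 56·12 = 6, so 678 ≡ 6 (mod 12).
11 + 6 → 5 on a 12-hour dial.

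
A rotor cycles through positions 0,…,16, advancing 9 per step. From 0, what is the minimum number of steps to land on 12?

9⁻¹ ≡ 2 (mod 17) because 9·2 = 18 = 1·17 + 1.
So x ≡ 2·12 = 24 ≡ 7 (mod 17).
Check: 9·7 = 63 = 3·17 + 12.

7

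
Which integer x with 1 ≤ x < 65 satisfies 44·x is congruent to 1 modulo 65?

65 = 1·44 + 21
44 = 2·21 + 2
21 = 10·2 + 1
2 = 2·1 + 0
Back-substituting gives 44·34 ≡ 1 (mod 65).

34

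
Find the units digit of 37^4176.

1

Last digits of 7^n: 7, 9, 3, 1 (period 4).
4176 leaves remainder 0 on division by 4, so 37^4176 ends in 1.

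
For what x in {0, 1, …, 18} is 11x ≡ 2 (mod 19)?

11⁻¹ ≡ 7 (mod 19) because 11·7 = 77 = 4·19 + 1.
Multiplying both sides by 7: x ≡ 7·2 = 14 ≡ 14 (mod 19).
Check: 11·14 = 154 = 8·19 + 2.

14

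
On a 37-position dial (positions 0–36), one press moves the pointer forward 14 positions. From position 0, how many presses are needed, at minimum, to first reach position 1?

8

37 = 2·14 + 9
14 = 1·9 + 5
9 = 1·5 + 4
5 = 1·4 + 1
4 = 4·1 + 0
Back-substituting gives 14·8 ≡ 1 (mod 37).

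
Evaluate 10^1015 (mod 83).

38

Successive squares of 10 mod 83: 10^1≡10, 10^2≡17, 10^4≡40, 10^8≡23, 10^16≡31, 10^32≡48, 10^64≡63, 10^128≡68, 10^256≡59, 10^512≡78.
1015 = 1 + 2 + 4 + 16 + 32 + 64 + 128 + 256 + 512, so 10^1015 ≡ 10·17·40·31·48·63·68·59·78 ≡ 38 (mod 83).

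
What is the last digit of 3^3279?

Last digits of 3^n: 3, 9, 7, 1 (period 4).
3279 mod 4 = 3, so the last digit matches 3^3 = 7.

7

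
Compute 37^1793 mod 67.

29

By repeated squaring mod 67: 37^1≡37, 37^2≡29, 37^4≡37, 37^8≡29, 37^16≡37, 37^32≡29, 37^64≡37, 37^128≡29, 37^256≡37, 37^512≡29, 37^1024≡37.
1793 = 1 + 256 + 512 + 1024, so 37^1793 ≡ 37·37·29·37 ≡ 29 (mod 67).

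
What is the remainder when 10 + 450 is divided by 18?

450 mod 18 = 0 (since 25·18 = 450).
(10 + 0) mod 18 = 10.

10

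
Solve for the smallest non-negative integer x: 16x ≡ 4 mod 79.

16⁻¹ ≡ 5 (mod 79) because 16·5 = 80 = 1·79 + 1.
So x ≡ 5·4 = 20 ≡ 20 (mod 79).

20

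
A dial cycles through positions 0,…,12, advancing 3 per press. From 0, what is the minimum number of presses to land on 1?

9

3⁻¹ ≡ 9 (mod 13) because 3·9 = 27 = 2·13 + 1.
So x ≡ 9·1 = 9 ≡ 9 (mod 13).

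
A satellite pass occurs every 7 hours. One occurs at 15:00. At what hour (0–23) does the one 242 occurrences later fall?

5

242·7 = 1694.
1694 = 70·24 + 14, so 1694 mod 24 = 14.
(15 + 14) mod 24 = 5.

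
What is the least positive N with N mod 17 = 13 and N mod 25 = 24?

149

x ≡ 13 (mod 17) gives x ∈ {13, 30, 47, 64, 81, 98, 115, 132, …}.
The first of these with x mod 25 = 24 is 149.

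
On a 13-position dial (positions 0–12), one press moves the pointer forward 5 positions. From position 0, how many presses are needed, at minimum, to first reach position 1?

8

13 = 2·5 + 3
5 = 1·3 + 2
3 = 1·2 + 1
2 = 2·1 + 0
Back-substituting gives 5·8 ≡ 1 (mod 13).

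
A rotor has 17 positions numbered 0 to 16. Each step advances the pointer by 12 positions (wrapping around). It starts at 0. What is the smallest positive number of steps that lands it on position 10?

12⁻¹ ≡ 10 (mod 17) because 12·10 = 120 = 7·17 + 1.
Multiplying both sides by 10: x ≡ 10·10 = 100 ≡ 15 (mod 17).
Check: 12·15 = 180 = 10·17 + 10.

15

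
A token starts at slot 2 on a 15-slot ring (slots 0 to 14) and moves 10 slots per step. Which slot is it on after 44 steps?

44·10 = 440.
440 mod 15 = 5 (since 29·15 = 435).
(2 + 5) mod 15 = 7.

7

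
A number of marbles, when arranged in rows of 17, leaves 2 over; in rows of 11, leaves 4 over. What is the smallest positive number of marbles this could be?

70

x ≡ 4 (mod 11) gives x ∈ {4, 15, 26, 37, 48, 59, 70}.
The first of these with x mod 17 = 2 is 70.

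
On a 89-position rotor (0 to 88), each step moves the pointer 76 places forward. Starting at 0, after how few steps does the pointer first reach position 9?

76⁻¹ ≡ 41 (mod 89) because 76·41 = 3116 = 35·89 + 1.
So x ≡ 41·9 = 369 ≡ 13 (mod 89).

13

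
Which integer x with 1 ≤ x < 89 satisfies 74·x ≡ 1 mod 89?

89 = 1·74 + 15
74 = 4·15 + 14
15 = 1·14 + 1
14 = 14·1 + 0
Back-substituting gives 74·83 ≡ 1 (mod 89).

83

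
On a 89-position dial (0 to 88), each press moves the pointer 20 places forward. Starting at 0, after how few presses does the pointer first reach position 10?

20⁻¹ ≡ 49 (mod 89) because 20·49 = 980 = 11·89 + 1.
Multiplying both sides by 49: x ≡ 49·10 = 490 ≡ 45 (mod 89).
Check: 20·45 = 900 = 10·89 + 10.

45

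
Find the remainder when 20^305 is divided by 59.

16

By repeated squaring mod 59: 20^1≡20, 20^2≡46, 20^4≡51, 20^8≡5, 20^16≡25, 20^32≡35, 20^64≡45, 20^128≡19, 20^256≡7.
305 = 1 + 16 + 32 + 256, so 20^305 ≡ 20·25·35·7 ≡ 16 (mod 59).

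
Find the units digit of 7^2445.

Powers of 7 mod 10 repeat with period 4: 7, 9, 3, 1.
2445 leaves remainder 1 on division by 4, so 7^2445 ends in 7.

7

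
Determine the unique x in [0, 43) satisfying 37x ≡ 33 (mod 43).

The inverse of 37 mod 43 is 7 (since 37·7 = 259 ≡ 1).
Multiplying both sides by 7: x ≡ 7·33 = 231 ≡ 16 (mod 43).

16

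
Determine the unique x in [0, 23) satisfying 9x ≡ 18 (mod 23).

9⁻¹ ≡ 18 (mod 23) because 9·18 = 162 = 7·23 + 1.
So x ≡ 18·18 = 324 ≡ 2 (mod 23).
Check: 9·2 = 18 = 0·23 + 18.

2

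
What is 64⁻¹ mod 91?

64

91 = 1·64 + 27
64 = 2·27 + 10
27 = 2·10 + 7
10 = 1·7 + 3
7 = 2·3 + 1
3 = 3·1 + 0
Back-substituting gives 64·64 ≡ 1 (mod 91).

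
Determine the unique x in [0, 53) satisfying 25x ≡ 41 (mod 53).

25⁻¹ ≡ 17 (mod 53) because 25·17 = 425 = 8·53 + 1.
So x ≡ 17·41 = 697 ≡ 8 (mod 53).

8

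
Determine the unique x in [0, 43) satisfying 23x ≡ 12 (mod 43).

23⁻¹ ≡ 15 (mod 43) because 23·15 = 345 = 8·43 + 1.
So x ≡ 15·12 = 180 ≡ 8 (mod 43).

8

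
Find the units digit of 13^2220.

Last digits of 3^n: 3, 9, 7, 1 (period 4).
2220 leaves remainder 0 on division by 4, so 13^2220 ends in 1.

1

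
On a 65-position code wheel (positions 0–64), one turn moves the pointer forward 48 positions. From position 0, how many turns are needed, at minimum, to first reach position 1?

65 = 1·48 + 17
48 = 2·17 + 14
17 = 1·14 + 3
14 = 4·3 + 2
3 = 1·2 + 1
2 = 2·1 + 0
Back-substituting gives 48·42 ≡ 1 (mod 65).

42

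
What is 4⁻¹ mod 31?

4·8 = 32 = 1·31 + 1, so 4⁻¹ ≡ 8 (mod 31).

8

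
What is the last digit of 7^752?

1

The units digit of 7^n cycles with period 4: 7, 9, 3, 1, …
752 mod 4 = 0, so the last digit matches 7^4 = 1.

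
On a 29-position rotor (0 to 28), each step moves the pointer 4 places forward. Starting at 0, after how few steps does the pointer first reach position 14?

18

The inverse of 4 mod 29 is 22 (since 4·22 = 88 ≡ 1).
So x ≡ 22·14 = 308 ≡ 18 (mod 29).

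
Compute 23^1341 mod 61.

By repeated squaring mod 61: 23^1≡23, 23^2≡41, 23^4≡34, 23^8≡58, 23^16≡9, 23^32≡20, 23^64≡34, 23^128≡58, 23^256≡9, 23^512≡20, 23^1024≡34.
Since 1341 = 1 + 4 + 8 + 16 + 32 + 256 + 1024 in binary, 23^1341 ≡ 23·34·58·9·20·9·34 ≡ 23 (mod 61).

23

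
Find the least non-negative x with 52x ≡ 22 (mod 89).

52⁻¹ ≡ 12 (mod 89) because 52·12 = 624 = 7·89 + 1.
So x ≡ 12·22 = 264 ≡ 86 (mod 89).

86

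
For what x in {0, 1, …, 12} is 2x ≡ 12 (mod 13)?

6

2⁻¹ ≡ 7 (mod 13) because 2·7 = 14 = 1·13 + 1.
Multiplying both sides by 7: x ≡ 7·12 = 84 ≡ 6 (mod 13).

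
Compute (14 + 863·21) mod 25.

863·21 = 18123.
Dividing 18123 by 25 gives quotient 724 and remainder 23.
(14 + 23) mod 25 = 12.

12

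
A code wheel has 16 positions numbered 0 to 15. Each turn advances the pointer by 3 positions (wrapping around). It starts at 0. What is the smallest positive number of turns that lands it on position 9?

3⁻¹ ≡ 11 (mod 16) because 3·11 = 33 = 2·16 + 1.
Multiplying both sides by 11: x ≡ 11·9 = 99 ≡ 3 (mod 16).

3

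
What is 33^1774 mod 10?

9

Last digits of 3^n: 3, 9, 7, 1 (period 4).
1774 leaves remainder 2 on division by 4, so 33^1774 ends in 9.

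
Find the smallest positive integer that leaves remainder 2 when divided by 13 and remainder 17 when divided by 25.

67

Since 25·12 ≡ 1 (mod 13), take x = 17 + 25·((2−17)·12 mod 13) = 17 + 25·2 = 67.
Check: 67 mod 13 = 2, 67 mod 25 = 17.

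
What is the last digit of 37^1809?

Powers of 7 mod 10 repeat with period 4: 7, 9, 3, 1.
1809 mod 4 = 1, so the last digit matches 7^1 = 7.

7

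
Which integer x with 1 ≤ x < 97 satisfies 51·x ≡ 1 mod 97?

78

51·78 = 3978 = 41·97 + 1, so 51⁻¹ ≡ 78 (mod 97).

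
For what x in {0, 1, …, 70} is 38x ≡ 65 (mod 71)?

26

The inverse of 38 mod 71 is 43 (since 38·43 = 1634 ≡ 1).
Multiplying both sides by 43: x ≡ 43·65 = 2795 ≡ 26 (mod 71).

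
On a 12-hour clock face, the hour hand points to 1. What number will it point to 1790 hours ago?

1790 − 149·12 = 2, so 1790 ≡ 2 (mod 12).
1 − 2 → 11 on a 12-hour dial.

11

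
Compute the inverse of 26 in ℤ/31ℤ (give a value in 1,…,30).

6

31 = 1·26 + 5
26 = 5·5 + 1
5 = 5·1 + 0
Back-substituting gives 26·6 ≡ 1 (mod 31).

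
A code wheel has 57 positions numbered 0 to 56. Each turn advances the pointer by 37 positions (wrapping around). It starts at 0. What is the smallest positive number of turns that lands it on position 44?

32

37⁻¹ ≡ 37 (mod 57) because 37·37 = 1369 = 24·57 + 1.
Multiplying both sides by 37: x ≡ 37·44 = 1628 ≡ 32 (mod 57).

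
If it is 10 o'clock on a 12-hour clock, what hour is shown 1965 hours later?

1965 − 163·12 = 9, so 1965 ≡ 9 (mod 12).
10 + 9 → 7 on a 12-hour dial.

7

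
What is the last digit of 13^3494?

The units digit of 13^n cycles with period 4: 3, 9, 7, 1, …
3494 leaves remainder 2 on division by 4, so 13^3494 ends in 9.

9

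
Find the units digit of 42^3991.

8

The units digit of 42^n cycles with period 4: 2, 4, 8, 6, …
3991 mod 4 = 3, so the last digit matches 2^3 = 8.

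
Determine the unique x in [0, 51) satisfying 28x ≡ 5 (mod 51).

28⁻¹ ≡ 31 (mod 51) because 28·31 = 868 = 17·51 + 1.
So x ≡ 31·5 = 155 ≡ 2 (mod 51).
Check: 28·2 = 56 = 1·51 + 5.

2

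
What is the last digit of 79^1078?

The units digit of 79^n cycles with period 2: 9, 1, …
1078 mod 2 = 0, so the last digit matches 9^2 = 1.

1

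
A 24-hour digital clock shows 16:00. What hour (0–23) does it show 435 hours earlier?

435 = 18·24 + 3, so 435 mod 24 = 3.
(16 − 3) mod 24 = 13.

13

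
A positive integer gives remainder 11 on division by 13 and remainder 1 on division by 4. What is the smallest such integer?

37

x ≡ 1 (mod 4) gives x ∈ {1, 5, 9, 13, 17, 21, 25, 29, …}.
The first of these with x mod 13 = 11 is 37.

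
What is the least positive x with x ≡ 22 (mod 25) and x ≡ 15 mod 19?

x ≡ 15 (mod 19) gives x ∈ {15, 34, 53, 72}.
The first of these with x mod 25 = 22 is 72.

72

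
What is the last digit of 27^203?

The units digit of 27^n cycles with period 4: 7, 9, 3, 1, …
203 mod 4 = 3, so the last digit matches 7^3 = 3.

3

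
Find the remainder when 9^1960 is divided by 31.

Square-and-reduce mod 31: 9^1≡9, 9^2≡19, 9^4≡20, 9^8≡28, 9^16≡9, 9^32≡19, 9^64≡20, 9^128≡28, 9^256≡9, 9^512≡19, 9^1024≡20.
1960 = 8 + 32 + 128 + 256 + 512 + 1024, so 9^1960 ≡ 28·19·28·9·19·20 ≡ 5 (mod 31).

5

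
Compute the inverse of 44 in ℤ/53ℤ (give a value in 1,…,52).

44·47 = 2068 = 39·53 + 1, so 44⁻¹ ≡ 47 (mod 53).

47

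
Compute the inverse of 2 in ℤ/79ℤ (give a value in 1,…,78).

79 = 39·2 + 1
2 = 2·1 + 0
Back-substituting gives 2·40 ≡ 1 (mod 79).

40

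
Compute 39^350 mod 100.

1

Successive squares of 39 mod 100: 39^1≡39, 39^2≡21, 39^4≡41, 39^8≡81, 39^16≡61, 39^32≡21, 39^64≡41, 39^128≡81, 39^256≡61.
350 = 2 + 4 + 8 + 16 + 64 + 256, so 39^350 ≡ 21·41·81·61·41·61 ≡ 1 (mod 100).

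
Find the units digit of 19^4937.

Powers of 9 mod 10 repeat with period 2: 9, 1.
4937 leaves remainder 1 on division by 2, so 19^4937 ends in 9.

9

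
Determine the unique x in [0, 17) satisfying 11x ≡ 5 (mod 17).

2

11⁻¹ ≡ 14 (mod 17) because 11·14 = 154 = 9·17 + 1.
So x ≡ 14·5 = 70 ≡ 2 (mod 17).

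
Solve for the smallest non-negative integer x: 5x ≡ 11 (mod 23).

16

The inverse of 5 mod 23 is 14 (since 5·14 = 70 ≡ 1).
Multiplying both sides by 14: x ≡ 14·11 = 154 ≡ 16 (mod 23).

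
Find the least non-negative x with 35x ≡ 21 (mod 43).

35

The inverse of 35 mod 43 is 16 (since 35·16 = 560 ≡ 1).
Multiplying both sides by 16: x ≡ 16·21 = 336 ≡ 35 (mod 43).
Check: 35·35 = 1225 = 28·43 + 21.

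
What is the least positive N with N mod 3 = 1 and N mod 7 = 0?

7

x ≡ 1 (mod 3) gives x ∈ {1, 4, 7}.
The first of these with x mod 7 = 0 is 7.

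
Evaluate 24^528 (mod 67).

1

Successive squares of 24 mod 67: 24^1≡24, 24^2≡40, 24^4≡59, 24^8≡64, 24^16≡9, 24^32≡14, 24^64≡62, 24^128≡25, 24^256≡22, 24^512≡15.
528 = 16 + 512, so 24^528 ≡ 9·15 ≡ 1 (mod 67).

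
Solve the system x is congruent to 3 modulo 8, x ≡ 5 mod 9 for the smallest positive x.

x ≡ 3 (mod 8) gives x ∈ {3, 11, 19, 27, 35, 43, 51, 59}.
The first of these with x mod 9 = 5 is 59.

59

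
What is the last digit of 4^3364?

6

Last digits of 4^n: 4, 6 (period 2).
3364 leaves remainder 0 on division by 2, so 4^3364 ends in 6.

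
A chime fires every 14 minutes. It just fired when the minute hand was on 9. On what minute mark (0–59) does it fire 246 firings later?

246·14 = 3444.
Dividing 3444 by 60 gives quotient 57 and remainder 24.
(9 + 24) mod 60 = 33.

33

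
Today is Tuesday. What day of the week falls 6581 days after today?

6581 = 940·7 + 1, so 6581 mod 7 = 1.
Tuesday + 1 day → Wednesday.

Wednesday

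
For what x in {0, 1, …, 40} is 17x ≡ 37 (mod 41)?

7

The inverse of 17 mod 41 is 29 (since 17·29 = 493 ≡ 1).
So x ≡ 29·37 = 1073 ≡ 7 (mod 41).
Check: 17·7 = 119 = 2·41 + 37.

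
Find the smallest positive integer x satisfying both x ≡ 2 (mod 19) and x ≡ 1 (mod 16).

x ≡ 1 (mod 16) gives x ∈ {1, 17, 33, 49, 65, 81, 97}.
The first of these with x mod 19 = 2 is 97.

97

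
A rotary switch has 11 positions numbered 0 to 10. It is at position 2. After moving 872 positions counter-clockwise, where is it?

872 mod 11 = 3 (since 79·11 = 869).
(2 − 3) mod 11 = 10.

10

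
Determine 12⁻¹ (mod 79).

12·33 = 396 = 5·79 + 1, so 12⁻¹ ≡ 33 (mod 79).

33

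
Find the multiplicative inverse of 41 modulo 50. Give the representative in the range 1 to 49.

41·11 = 451 = 9·50 + 1, so 41⁻¹ ≡ 11 (mod 50).

11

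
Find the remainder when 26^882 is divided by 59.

57

By repeated squaring mod 59: 26^1≡26, 26^2≡27, 26^4≡21, 26^8≡28, 26^16≡17, 26^32≡53, 26^64≡36, 26^128≡57, 26^256≡4, 26^512≡16.
882 = 2 + 16 + 32 + 64 + 256 + 512, so 26^882 ≡ 27·17·53·36·4·16 ≡ 57 (mod 59).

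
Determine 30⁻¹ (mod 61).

30·59 = 1770 = 29·61 + 1, so 30⁻¹ ≡ 59 (mod 61).

59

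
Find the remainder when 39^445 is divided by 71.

23

By repeated squaring mod 71: 39^1≡39, 39^2≡30, 39^4≡48, 39^8≡32, 39^16≡30, 39^32≡48, 39^64≡32, 39^128≡30, 39^256≡48.
Since 445 = 1 + 4 + 8 + 16 + 32 + 128 + 256 in binary, 39^445 ≡ 39·48·32·30·48·30·48 ≡ 23 (mod 71).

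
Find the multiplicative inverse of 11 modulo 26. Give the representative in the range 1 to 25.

11·19 = 209 = 8·26 + 1, so 11⁻¹ ≡ 19 (mod 26).

19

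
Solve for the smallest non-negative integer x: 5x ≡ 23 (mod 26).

15

The inverse of 5 mod 26 is 21 (since 5·21 = 105 ≡ 1).
So x ≡ 21·23 = 483 ≡ 15 (mod 26).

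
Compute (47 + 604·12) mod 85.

70

604·12 = 7248.
7248 mod 85 = 23 (since 85·85 = 7225).
(47 + 23) mod 85 = 70.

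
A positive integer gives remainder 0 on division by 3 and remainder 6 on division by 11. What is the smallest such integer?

6

Since 11·2 ≡ 1 (mod 3), take x = 6 + 11·((0−6)·2 mod 3) = 6 + 11·0 = 6.
Check: 6 mod 3 = 0, 6 mod 11 = 6.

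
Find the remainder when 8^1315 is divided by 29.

11

By repeated squaring mod 29: 8^1≡8, 8^2≡6, 8^4≡7, 8^8≡20, 8^16≡23, 8^32≡7, 8^64≡20, 8^128≡23, 8^256≡7, 8^512≡20, 8^1024≡23.
Since 1315 = 1 + 2 + 32 + 256 + 1024 in binary, 8^1315 ≡ 8·6·7·7·23 ≡ 11 (mod 29).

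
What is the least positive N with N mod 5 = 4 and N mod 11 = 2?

x ≡ 4 (mod 5) gives x ∈ {4, 9, 14, 19, 24}.
The first of these with x mod 11 = 2 is 24.

24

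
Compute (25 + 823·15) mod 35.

823·15 = 12345.
Dividing 12345 by 35 gives quotient 352 and remainder 25.
(25 + 25) mod 35 = 15.

15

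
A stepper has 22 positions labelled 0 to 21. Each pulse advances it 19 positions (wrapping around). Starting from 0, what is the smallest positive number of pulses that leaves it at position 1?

7

19·7 = 133 = 6·22 + 1, so 19⁻¹ ≡ 7 (mod 22).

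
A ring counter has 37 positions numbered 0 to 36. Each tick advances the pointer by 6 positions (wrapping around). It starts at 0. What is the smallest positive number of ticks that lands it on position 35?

12

6⁻¹ ≡ 31 (mod 37) because 6·31 = 186 = 5·37 + 1.
Multiplying both sides by 31: x ≡ 31·35 = 1085 ≡ 12 (mod 37).
Check: 6·12 = 72 = 1·37 + 35.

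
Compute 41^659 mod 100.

Successive squares of 41 mod 100: 41^1≡41, 41^2≡81, 41^4≡61, 41^8≡21, 41^16≡41, 41^32≡81, 41^64≡61, 41^128≡21, 41^256≡41, 41^512≡81.
659 = 1 + 2 + 16 + 128 + 512, so 41^659 ≡ 41·81·41·21·81 ≡ 61 (mod 100).

61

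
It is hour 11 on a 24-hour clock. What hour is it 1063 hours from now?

1063 = 44·24 + 7, so 1063 mod 24 = 7.
(11 + 7) mod 24 = 18.

18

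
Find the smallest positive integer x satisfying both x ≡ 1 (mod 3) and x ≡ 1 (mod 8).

x ≡ 1 (mod 3) gives x ∈ {1}.
The first of these with x mod 8 = 1 is 1.

1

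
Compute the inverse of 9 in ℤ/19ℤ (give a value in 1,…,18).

17

19 = 2·9 + 1
9 = 9·1 + 0
Back-substituting gives 9·17 ≡ 1 (mod 19).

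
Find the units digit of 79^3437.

9

Last digits of 9^n: 9, 1 (period 2).
3437 mod 2 = 1, so the last digit matches 9^1 = 9.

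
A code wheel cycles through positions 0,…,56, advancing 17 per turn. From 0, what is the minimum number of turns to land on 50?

17⁻¹ ≡ 47 (mod 57) because 17·47 = 799 = 14·57 + 1.
Multiplying both sides by 47: x ≡ 47·50 = 2350 ≡ 13 (mod 57).
Check: 17·13 = 221 = 3·57 + 50.

13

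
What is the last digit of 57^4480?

Powers of 7 mod 10 repeat with period 4: 7, 9, 3, 1.
4480 leaves remainder 0 on division by 4, so 57^4480 ends in 1.

1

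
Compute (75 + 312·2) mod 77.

6

312·2 = 624.
624 = 8·77 + 8, so 624 mod 77 = 8.
(75 + 8) mod 77 = 6.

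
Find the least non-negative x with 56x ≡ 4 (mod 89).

The inverse of 56 mod 89 is 62 (since 56·62 = 3472 ≡ 1).
So x ≡ 62·4 = 248 ≡ 70 (mod 89).

70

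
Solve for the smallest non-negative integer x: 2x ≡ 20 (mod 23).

2⁻¹ ≡ 12 (mod 23) because 2·12 = 24 = 1·23 + 1.
So x ≡ 12·20 = 240 ≡ 10 (mod 23).

10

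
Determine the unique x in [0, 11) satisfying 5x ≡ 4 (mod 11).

5⁻¹ ≡ 9 (mod 11) because 5·9 = 45 = 4·11 + 1.
So x ≡ 9·4 = 36 ≡ 3 (mod 11).

3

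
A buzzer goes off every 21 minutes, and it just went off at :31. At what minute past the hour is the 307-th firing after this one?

307·21 = 6447.
Dividing 6447 by 60 gives quotient 107 and remainder 27.
(31 + 27) mod 60 = 58.

58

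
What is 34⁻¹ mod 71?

23

34·23 = 782 = 11·71 + 1, so 34⁻¹ ≡ 23 (mod 71).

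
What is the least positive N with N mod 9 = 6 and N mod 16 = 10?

Since 16·4 ≡ 1 (mod 9), take x = 10 + 16·((6−10)·4 mod 9) = 10 + 16·2 = 42.
Check: 42 mod 9 = 6, 42 mod 16 = 10.

42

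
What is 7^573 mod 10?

7

Powers of 7 mod 10 repeat with period 4: 7, 9, 3, 1.
573 mod 4 = 1, so the last digit matches 7^1 = 7.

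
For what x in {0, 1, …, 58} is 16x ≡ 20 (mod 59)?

16⁻¹ ≡ 48 (mod 59) because 16·48 = 768 = 13·59 + 1.
Multiplying both sides by 48: x ≡ 48·20 = 960 ≡ 16 (mod 59).
Check: 16·16 = 256 = 4·59 + 20.

16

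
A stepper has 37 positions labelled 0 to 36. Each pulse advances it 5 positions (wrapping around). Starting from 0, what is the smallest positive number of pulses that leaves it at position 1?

15

37 = 7·5 + 2
5 = 2·2 + 1
2 = 2·1 + 0
Back-substituting gives 5·15 ≡ 1 (mod 37).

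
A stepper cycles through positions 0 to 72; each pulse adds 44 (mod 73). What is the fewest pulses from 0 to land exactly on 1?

5

44·5 = 220 = 3·73 + 1, so 44⁻¹ ≡ 5 (mod 73).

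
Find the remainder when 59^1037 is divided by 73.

Successive squares of 59 mod 73: 59^1≡59, 59^2≡50, 59^4≡18, 59^8≡32, 59^16≡2, 59^32≡4, 59^64≡16, 59^128≡37, 59^256≡55, 59^512≡32, 59^1024≡2.
1037 = 1 + 4 + 8 + 1024, so 59^1037 ≡ 59·18·32·2 ≡ 5 (mod 73).

5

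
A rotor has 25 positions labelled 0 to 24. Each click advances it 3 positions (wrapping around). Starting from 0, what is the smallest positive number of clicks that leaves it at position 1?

3·17 = 51 = 2·25 + 1, so 3⁻¹ ≡ 17 (mod 25).

17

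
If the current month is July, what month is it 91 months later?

91 − 7·12 = 7, so 91 ≡ 7 (mod 12).
July + 7 months → February.

February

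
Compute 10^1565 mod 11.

10

By repeated squaring mod 11: 10^1≡10, 10^2≡1, 10^4≡1, 10^8≡1, 10^16≡1, 10^32≡1, 10^64≡1, 10^128≡1, 10^256≡1, 10^512≡1, 10^1024≡1.
1565 = 1 + 4 + 8 + 16 + 512 + 1024, so 10^1565 ≡ 10·1·1·1·1·1 ≡ 10 (mod 11).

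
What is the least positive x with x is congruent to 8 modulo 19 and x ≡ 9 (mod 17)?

x ≡ 9 (mod 17) gives x ∈ {9, 26, 43, 60, 77, 94, 111, 128, …}.
The first of these with x mod 19 = 8 is 179.

179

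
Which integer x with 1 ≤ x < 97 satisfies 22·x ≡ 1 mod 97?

22·75 = 1650 = 17·97 + 1, so 22⁻¹ ≡ 75 (mod 97).

75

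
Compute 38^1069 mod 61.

8

By repeated squaring mod 61: 38^1≡38, 38^2≡41, 38^4≡34, 38^8≡58, 38^16≡9, 38^32≡20, 38^64≡34, 38^128≡58, 38^256≡9, 38^512≡20, 38^1024≡34.
1069 = 1 + 4 + 8 + 32 + 1024, so 38^1069 ≡ 38·34·58·20·34 ≡ 8 (mod 61).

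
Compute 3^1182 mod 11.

9

By repeated squaring mod 11: 3^1≡3, 3^2≡9, 3^4≡4, 3^8≡5, 3^16≡3, 3^32≡9, 3^64≡4, 3^128≡5, 3^256≡3, 3^512≡9, 3^1024≡4.
1182 = 2 + 4 + 8 + 16 + 128 + 1024, so 3^1182 ≡ 9·4·5·3·5·4 ≡ 9 (mod 11).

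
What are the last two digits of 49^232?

01

Successive squares of 49 mod 100: 49^1≡49, 49^2≡1, 49^4≡1, 49^8≡1, 49^16≡1, 49^32≡1, 49^64≡1, 49^128≡1.
232 = 8 + 32 + 64 + 128, so 49^232 ≡ 1·1·1·1 ≡ 1 (mod 100).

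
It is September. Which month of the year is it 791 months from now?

August

791 mod 12 = 11 (since 65·12 = 780).
September + 11 months → August.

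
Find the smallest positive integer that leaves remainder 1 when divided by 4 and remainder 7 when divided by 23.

53

x ≡ 1 (mod 4) gives x ∈ {1, 5, 9, 13, 17, 21, 25, 29, …}.
The first of these with x mod 23 = 7 is 53.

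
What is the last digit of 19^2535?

9

Powers of 9 mod 10 repeat with period 2: 9, 1.
2535 leaves remainder 1 on division by 2, so 19^2535 ends in 9.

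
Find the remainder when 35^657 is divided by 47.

Successive squares of 35 mod 47: 35^1≡35, 35^2≡3, 35^4≡9, 35^8≡34, 35^16≡28, 35^32≡32, 35^64≡37, 35^128≡6, 35^256≡36, 35^512≡27.
Since 657 = 1 + 16 + 128 + 512 in binary, 35^657 ≡ 35·28·6·27 ≡ 41 (mod 47).

41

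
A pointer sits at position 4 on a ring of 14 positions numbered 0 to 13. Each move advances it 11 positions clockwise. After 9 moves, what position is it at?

9·11 = 99.
99 = 7·14 + 1, so 99 mod 14 = 1.
(4 + 1) mod 14 = 5.

5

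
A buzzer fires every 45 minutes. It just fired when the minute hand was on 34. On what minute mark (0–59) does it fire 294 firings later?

294·45 = 13230.
Dividing 13230 by 60 gives quotient 220 and remainder 30.
(34 + 30) mod 60 = 4.

4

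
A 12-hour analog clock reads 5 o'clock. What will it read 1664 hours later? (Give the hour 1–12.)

1664 − 138·12 = 8, so 1664 ≡ 8 (mod 12).
5 + 8 → 1 on a 12-hour dial.

1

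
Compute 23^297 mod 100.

Square-and-reduce mod 100: 23^1≡23, 23^2≡29, 23^4≡41, 23^8≡81, 23^16≡61, 23^32≡21, 23^64≡41, 23^128≡81, 23^256≡61.
Since 297 = 1 + 8 + 32 + 256 in binary, 23^297 ≡ 23·81·21·61 ≡ 3 (mod 100).

3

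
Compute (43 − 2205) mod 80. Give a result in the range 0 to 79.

78

2205 = 27·80 + 45, so 2205 mod 80 = 45.
(43 − 45) mod 80 = 78.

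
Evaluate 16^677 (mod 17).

Successive squares of 16 mod 17: 16^1≡16, 16^2≡1, 16^4≡1, 16^8≡1, 16^16≡1, 16^32≡1, 16^64≡1, 16^128≡1, 16^256≡1, 16^512≡1.
677 = 1 + 4 + 32 + 128 + 512, so 16^677 ≡ 16·1·1·1·1 ≡ 16 (mod 17).

16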